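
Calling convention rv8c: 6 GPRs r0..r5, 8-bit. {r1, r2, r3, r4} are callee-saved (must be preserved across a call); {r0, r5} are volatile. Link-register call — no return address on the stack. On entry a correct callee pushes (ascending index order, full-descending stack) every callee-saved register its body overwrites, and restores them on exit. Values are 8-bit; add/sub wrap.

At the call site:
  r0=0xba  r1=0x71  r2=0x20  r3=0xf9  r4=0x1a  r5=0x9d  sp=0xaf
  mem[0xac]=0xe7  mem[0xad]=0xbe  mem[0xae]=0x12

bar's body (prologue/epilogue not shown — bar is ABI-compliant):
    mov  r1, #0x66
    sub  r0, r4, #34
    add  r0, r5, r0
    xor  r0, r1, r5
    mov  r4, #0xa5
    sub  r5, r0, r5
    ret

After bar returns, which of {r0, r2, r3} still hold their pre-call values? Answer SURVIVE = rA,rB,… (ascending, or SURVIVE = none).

prologue: push r1 → mem[0xae]=0x71, sp=0xae
prologue: push r4 → mem[0xad]=0x1a, sp=0xad
body[0] mov  r1, #0x66 → r1=0x66
body[1] sub  r0, r4, #34 → r0=0xf8
body[2] add  r0, r5, r0 → r0=0x95
body[3] xor  r0, r1, r5 → r0=0xfb
body[4] mov  r4, #0xa5 → r4=0xa5
body[5] sub  r5, r0, r5 → r5=0x5e
epilogue: pop r4=0x1a, sp=0xae
epilogue: pop r1=0x71, sp=0xaf
r0: caller-saved, written=True
r2: callee-saved, written=False
r3: callee-saved, written=False

SURVIVE = r2,r3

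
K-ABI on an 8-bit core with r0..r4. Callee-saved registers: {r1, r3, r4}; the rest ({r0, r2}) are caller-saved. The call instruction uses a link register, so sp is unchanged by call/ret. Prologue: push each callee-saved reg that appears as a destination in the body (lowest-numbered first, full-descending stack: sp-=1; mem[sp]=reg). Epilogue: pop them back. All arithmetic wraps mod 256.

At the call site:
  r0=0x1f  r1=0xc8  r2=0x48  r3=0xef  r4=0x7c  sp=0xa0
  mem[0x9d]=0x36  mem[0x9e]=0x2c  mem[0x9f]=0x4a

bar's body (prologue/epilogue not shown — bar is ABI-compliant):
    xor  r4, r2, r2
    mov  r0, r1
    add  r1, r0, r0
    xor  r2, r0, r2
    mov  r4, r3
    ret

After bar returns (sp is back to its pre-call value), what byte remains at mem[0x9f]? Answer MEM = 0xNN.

MEM = 0xc8

prologue: push r1 → mem[0x9f]=0xc8, sp=0x9f
prologue: push r4 → mem[0x9e]=0x7c, sp=0x9e
body[0] xor  r4, r2, r2 → r4=0x00
body[1] mov  r0, r1 → r0=0xc8
body[2] add  r1, r0, r0 → r1=0x90
body[3] xor  r2, r0, r2 → r2=0x80
body[4] mov  r4, r3 → r4=0xef
epilogue: pop r4=0x7c, sp=0x9f
epilogue: pop r1=0xc8, sp=0xa0
prologue pushed ['r1', 'r4'] at ['0x9f', '0x9e']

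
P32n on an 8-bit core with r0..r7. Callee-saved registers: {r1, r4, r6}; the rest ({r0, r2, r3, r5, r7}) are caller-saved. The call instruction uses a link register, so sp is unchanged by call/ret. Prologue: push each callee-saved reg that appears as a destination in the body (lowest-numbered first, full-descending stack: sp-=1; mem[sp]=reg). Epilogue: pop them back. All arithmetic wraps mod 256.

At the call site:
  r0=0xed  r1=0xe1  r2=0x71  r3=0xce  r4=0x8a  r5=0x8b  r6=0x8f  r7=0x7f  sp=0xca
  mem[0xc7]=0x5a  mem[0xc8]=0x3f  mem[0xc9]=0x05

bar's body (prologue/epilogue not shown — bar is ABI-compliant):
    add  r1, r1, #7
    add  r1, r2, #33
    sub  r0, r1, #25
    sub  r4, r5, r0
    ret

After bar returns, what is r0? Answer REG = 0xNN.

prologue: push r1 → mem[0xc9]=0xe1, sp=0xc9
prologue: push r4 → mem[0xc8]=0x8a, sp=0xc8
body[0] add  r1, r1, #7 → r1=0xe8
body[1] add  r1, r2, #33 → r1=0x92
body[2] sub  r0, r1, #25 → r0=0x79
body[3] sub  r4, r5, r0 → r4=0x12
epilogue: pop r4=0x8a, sp=0xc9
epilogue: pop r1=0xe1, sp=0xca
r0 is caller-saved → body value

REG = 0x79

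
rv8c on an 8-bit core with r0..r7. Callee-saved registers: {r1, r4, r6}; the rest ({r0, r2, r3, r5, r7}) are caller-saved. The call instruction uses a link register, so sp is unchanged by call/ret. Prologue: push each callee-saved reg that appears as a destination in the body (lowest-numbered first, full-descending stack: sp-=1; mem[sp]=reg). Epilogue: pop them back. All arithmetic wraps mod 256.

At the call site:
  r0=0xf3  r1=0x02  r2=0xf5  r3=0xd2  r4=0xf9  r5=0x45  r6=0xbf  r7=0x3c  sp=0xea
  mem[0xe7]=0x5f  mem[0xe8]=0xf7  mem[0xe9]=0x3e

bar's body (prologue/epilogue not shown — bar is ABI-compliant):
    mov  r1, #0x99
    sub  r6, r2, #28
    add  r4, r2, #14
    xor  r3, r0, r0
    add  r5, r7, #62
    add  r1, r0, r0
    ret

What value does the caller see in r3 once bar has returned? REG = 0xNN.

REG = 0x00

prologue: push r1 → mem[0xe9]=0x02, sp=0xe9
prologue: push r4 → mem[0xe8]=0xf9, sp=0xe8
prologue: push r6 → mem[0xe7]=0xbf, sp=0xe7
body[0] mov  r1, #0x99 → r1=0x99
body[1] sub  r6, r2, #28 → r6=0xd9
body[2] add  r4, r2, #14 → r4=0x03
body[3] xor  r3, r0, r0 → r3=0x00
body[4] add  r5, r7, #62 → r5=0x7a
body[5] add  r1, r0, r0 → r1=0xe6
epilogue: pop r6=0xbf, sp=0xe8
epilogue: pop r4=0xf9, sp=0xe9
epilogue: pop r1=0x02, sp=0xea
r3 is caller-saved → body value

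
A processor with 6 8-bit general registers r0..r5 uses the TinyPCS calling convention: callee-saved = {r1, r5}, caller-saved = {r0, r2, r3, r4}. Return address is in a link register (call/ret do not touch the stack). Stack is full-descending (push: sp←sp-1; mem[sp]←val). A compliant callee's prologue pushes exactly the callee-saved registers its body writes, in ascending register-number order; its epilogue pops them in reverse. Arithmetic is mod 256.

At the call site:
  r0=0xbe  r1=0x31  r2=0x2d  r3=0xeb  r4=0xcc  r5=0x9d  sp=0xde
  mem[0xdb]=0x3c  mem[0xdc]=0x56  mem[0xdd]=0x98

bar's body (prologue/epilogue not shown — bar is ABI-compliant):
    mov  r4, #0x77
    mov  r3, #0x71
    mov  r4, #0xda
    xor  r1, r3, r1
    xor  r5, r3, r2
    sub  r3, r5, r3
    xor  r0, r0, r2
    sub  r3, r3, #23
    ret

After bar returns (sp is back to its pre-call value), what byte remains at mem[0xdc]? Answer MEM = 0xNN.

MEM = 0x9d

prologue: push r1 -> mem[0xdd]=0x31, sp=0xdd
prologue: push r5 -> mem[0xdc]=0x9d, sp=0xdc
body[0] mov  r4, #0x77 -> r4=0x77
body[1] mov  r3, #0x71 -> r3=0x71
body[2] mov  r4, #0xda -> r4=0xda
body[3] xor  r1, r3, r1 -> r1=0x40
body[4] xor  r5, r3, r2 -> r5=0x5c
body[5] sub  r3, r5, r3 -> r3=0xeb
body[6] xor  r0, r0, r2 -> r0=0x93
body[7] sub  r3, r3, #23 -> r3=0xd4
epilogue: pop r5=0x9d, sp=0xdd
epilogue: pop r1=0x31, sp=0xde
prologue pushed ['r1', 'r5'] at ['0xdd', '0xdc']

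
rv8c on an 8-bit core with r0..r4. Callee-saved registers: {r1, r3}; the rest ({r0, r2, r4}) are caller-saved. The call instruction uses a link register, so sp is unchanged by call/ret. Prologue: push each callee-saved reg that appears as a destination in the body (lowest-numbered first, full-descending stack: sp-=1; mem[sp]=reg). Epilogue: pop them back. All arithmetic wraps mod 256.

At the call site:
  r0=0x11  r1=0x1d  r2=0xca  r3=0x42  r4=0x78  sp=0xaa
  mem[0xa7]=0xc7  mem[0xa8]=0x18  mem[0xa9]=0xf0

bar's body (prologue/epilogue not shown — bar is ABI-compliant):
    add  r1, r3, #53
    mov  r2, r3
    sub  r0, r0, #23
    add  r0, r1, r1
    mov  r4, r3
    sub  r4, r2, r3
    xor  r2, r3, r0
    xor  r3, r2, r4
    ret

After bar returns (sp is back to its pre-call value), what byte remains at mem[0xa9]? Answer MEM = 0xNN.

MEM = 0x1d

prologue: push r1 → mem[0xa9]=0x1d, sp=0xa9
prologue: push r3 → mem[0xa8]=0x42, sp=0xa8
body[0] add  r1, r3, #53 → r1=0x77
body[1] mov  r2, r3 → r2=0x42
body[2] sub  r0, r0, #23 → r0=0xfa
body[3] add  r0, r1, r1 → r0=0xee
body[4] mov  r4, r3 → r4=0x42
body[5] sub  r4, r2, r3 → r4=0x00
body[6] xor  r2, r3, r0 → r2=0xac
body[7] xor  r3, r2, r4 → r3=0xac
epilogue: pop r3=0x42, sp=0xa9
epilogue: pop r1=0x1d, sp=0xaa
prologue pushed ['r1', 'r3'] at ['0xa9', '0xa8']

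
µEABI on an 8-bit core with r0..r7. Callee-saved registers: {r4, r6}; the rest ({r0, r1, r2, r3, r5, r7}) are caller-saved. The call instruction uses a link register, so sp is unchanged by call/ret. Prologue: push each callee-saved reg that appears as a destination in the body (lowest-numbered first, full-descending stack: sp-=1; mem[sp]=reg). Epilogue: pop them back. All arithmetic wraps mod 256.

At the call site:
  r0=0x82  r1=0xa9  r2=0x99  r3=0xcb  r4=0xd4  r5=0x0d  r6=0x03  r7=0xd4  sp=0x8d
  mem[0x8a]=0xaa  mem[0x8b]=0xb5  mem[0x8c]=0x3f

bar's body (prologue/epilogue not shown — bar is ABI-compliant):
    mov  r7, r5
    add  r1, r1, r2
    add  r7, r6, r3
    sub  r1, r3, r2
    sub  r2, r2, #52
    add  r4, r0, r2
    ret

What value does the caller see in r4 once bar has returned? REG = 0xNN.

REG = 0xd4

prologue: push r4 -> mem[0x8c]=0xd4, sp=0x8c
body[0] mov  r7, r5 -> r7=0x0d
body[1] add  r1, r1, r2 -> r1=0x42
body[2] add  r7, r6, r3 -> r7=0xce
body[3] sub  r1, r3, r2 -> r1=0x32
body[4] sub  r2, r2, #52 -> r2=0x65
body[5] add  r4, r0, r2 -> r4=0xe7
epilogue: pop r4=0xd4, sp=0x8d
r4 is callee-saved -> restored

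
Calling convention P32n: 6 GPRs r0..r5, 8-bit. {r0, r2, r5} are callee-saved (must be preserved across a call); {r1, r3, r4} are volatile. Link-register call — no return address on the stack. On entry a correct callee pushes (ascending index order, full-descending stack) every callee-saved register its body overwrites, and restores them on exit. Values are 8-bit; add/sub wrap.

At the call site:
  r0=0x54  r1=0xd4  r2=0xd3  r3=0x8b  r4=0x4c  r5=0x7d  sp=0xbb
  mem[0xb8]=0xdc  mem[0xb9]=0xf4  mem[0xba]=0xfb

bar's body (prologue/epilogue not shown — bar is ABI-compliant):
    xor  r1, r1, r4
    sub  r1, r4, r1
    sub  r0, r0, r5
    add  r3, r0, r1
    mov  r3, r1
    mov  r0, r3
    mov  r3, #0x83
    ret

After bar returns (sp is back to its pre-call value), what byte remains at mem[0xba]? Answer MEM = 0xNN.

MEM = 0x54

prologue: push r0 → mem[0xba]=0x54, sp=0xba
body[0] xor  r1, r1, r4 → r1=0x98
body[1] sub  r1, r4, r1 → r1=0xb4
body[2] sub  r0, r0, r5 → r0=0xd7
body[3] add  r3, r0, r1 → r3=0x8b
body[4] mov  r3, r1 → r3=0xb4
body[5] mov  r0, r3 → r0=0xb4
body[6] mov  r3, #0x83 → r3=0x83
epilogue: pop r0=0x54, sp=0xbb
prologue pushed ['r0'] at ['0xba']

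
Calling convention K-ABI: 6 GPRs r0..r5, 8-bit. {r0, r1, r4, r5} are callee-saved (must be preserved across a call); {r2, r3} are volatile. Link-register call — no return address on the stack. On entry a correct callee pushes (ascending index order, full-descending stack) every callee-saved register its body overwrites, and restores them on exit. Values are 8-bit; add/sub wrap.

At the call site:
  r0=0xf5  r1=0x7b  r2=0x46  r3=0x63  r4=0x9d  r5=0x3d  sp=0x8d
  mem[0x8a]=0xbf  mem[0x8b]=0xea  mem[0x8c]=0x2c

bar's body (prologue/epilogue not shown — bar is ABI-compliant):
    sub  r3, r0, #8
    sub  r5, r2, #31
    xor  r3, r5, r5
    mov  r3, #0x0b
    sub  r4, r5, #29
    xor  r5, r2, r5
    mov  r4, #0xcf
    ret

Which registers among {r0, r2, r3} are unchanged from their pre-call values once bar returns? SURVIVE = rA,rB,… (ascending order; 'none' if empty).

prologue: push r4 -> mem[0x8c]=0x9d, sp=0x8c
prologue: push r5 -> mem[0x8b]=0x3d, sp=0x8b
body[0] sub  r3, r0, #8 -> r3=0xed
body[1] sub  r5, r2, #31 -> r5=0x27
body[2] xor  r3, r5, r5 -> r3=0x00
body[3] mov  r3, #0x0b -> r3=0x0b
body[4] sub  r4, r5, #29 -> r4=0x0a
body[5] xor  r5, r2, r5 -> r5=0x61
body[6] mov  r4, #0xcf -> r4=0xcf
epilogue: pop r5=0x3d, sp=0x8c
epilogue: pop r4=0x9d, sp=0x8d
r0: callee-saved, written=False
r2: caller-saved, written=False
r3: caller-saved, written=True

SURVIVE = r0,r2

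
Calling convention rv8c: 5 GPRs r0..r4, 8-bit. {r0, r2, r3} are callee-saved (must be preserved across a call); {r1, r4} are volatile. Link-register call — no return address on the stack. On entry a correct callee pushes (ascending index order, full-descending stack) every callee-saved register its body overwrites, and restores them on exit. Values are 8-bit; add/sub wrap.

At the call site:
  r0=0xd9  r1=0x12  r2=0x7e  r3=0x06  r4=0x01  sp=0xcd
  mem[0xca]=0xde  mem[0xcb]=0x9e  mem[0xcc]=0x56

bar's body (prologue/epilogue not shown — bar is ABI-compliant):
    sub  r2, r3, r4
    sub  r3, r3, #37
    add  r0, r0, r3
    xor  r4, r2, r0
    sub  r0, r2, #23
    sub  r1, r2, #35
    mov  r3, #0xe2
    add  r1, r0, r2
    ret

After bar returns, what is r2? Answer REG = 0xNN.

prologue: push r0 → mem[0xcc]=0xd9, sp=0xcc
prologue: push r2 → mem[0xcb]=0x7e, sp=0xcb
prologue: push r3 → mem[0xca]=0x06, sp=0xca
body[0] sub  r2, r3, r4 → r2=0x05
body[1] sub  r3, r3, #37 → r3=0xe1
body[2] add  r0, r0, r3 → r0=0xba
body[3] xor  r4, r2, r0 → r4=0xbf
body[4] sub  r0, r2, #23 → r0=0xee
body[5] sub  r1, r2, #35 → r1=0xe2
body[6] mov  r3, #0xe2 → r3=0xe2
body[7] add  r1, r0, r2 → r1=0xf3
epilogue: pop r3=0x06, sp=0xcb
epilogue: pop r2=0x7e, sp=0xcc
epilogue: pop r0=0xd9, sp=0xcd
r2 is callee-saved → restored

REG = 0x7e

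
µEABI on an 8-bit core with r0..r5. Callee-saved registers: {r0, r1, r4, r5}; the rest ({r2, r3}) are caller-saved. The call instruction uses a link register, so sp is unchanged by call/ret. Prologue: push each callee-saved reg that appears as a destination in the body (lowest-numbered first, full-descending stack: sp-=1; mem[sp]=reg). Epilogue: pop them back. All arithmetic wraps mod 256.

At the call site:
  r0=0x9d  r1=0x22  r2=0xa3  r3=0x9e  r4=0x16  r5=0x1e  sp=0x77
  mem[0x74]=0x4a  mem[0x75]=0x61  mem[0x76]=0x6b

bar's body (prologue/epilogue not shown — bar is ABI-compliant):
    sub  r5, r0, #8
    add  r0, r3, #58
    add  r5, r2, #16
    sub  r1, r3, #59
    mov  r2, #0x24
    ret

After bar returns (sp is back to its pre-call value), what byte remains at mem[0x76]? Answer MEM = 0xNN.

MEM = 0x9d

prologue: push r0 -> mem[0x76]=0x9d, sp=0x76
prologue: push r1 -> mem[0x75]=0x22, sp=0x75
prologue: push r5 -> mem[0x74]=0x1e, sp=0x74
body[0] sub  r5, r0, #8 -> r5=0x95
body[1] add  r0, r3, #58 -> r0=0xd8
body[2] add  r5, r2, #16 -> r5=0xb3
body[3] sub  r1, r3, #59 -> r1=0x63
body[4] mov  r2, #0x24 -> r2=0x24
epilogue: pop r5=0x1e, sp=0x75
epilogue: pop r1=0x22, sp=0x76
epilogue: pop r0=0x9d, sp=0x77
prologue pushed ['r0', 'r1', 'r5'] at ['0x76', '0x75', '0x74']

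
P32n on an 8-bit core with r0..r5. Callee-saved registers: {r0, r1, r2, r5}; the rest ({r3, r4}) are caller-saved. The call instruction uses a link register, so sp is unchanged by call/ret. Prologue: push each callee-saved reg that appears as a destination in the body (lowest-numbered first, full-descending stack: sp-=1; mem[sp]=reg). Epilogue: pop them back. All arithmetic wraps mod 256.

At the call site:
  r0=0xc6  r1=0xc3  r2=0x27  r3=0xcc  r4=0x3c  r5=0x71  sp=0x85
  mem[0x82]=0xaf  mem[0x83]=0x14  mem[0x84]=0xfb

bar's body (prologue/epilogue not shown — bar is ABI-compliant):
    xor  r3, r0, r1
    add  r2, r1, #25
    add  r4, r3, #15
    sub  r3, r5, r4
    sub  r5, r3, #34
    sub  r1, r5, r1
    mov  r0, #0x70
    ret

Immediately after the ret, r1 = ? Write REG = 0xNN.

prologue: push r0 -> mem[0x84]=0xc6, sp=0x84
prologue: push r1 -> mem[0x83]=0xc3, sp=0x83
prologue: push r2 -> mem[0x82]=0x27, sp=0x82
prologue: push r5 -> mem[0x81]=0x71, sp=0x81
body[0] xor  r3, r0, r1 -> r3=0x05
body[1] add  r2, r1, #25 -> r2=0xdc
body[2] add  r4, r3, #15 -> r4=0x14
body[3] sub  r3, r5, r4 -> r3=0x5d
body[4] sub  r5, r3, #34 -> r5=0x3b
body[5] sub  r1, r5, r1 -> r1=0x78
body[6] mov  r0, #0x70 -> r0=0x70
epilogue: pop r5=0x71, sp=0x82
epilogue: pop r2=0x27, sp=0x83
epilogue: pop r1=0xc3, sp=0x84
epilogue: pop r0=0xc6, sp=0x85
r1 is callee-saved -> restored

REG = 0xc3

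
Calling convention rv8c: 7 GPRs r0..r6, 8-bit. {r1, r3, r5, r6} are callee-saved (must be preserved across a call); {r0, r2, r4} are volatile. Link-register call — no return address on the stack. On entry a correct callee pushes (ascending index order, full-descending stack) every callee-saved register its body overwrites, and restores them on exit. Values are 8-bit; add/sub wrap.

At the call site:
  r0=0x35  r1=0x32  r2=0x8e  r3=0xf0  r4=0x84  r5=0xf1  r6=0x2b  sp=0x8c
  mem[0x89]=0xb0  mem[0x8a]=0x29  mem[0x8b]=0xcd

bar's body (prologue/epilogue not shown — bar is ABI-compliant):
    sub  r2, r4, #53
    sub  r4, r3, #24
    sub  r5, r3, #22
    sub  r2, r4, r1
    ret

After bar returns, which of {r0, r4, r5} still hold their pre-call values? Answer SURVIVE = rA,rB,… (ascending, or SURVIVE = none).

SURVIVE = r0,r5

prologue: push r5 -> mem[0x8b]=0xf1, sp=0x8b
body[0] sub  r2, r4, #53 -> r2=0x4f
body[1] sub  r4, r3, #24 -> r4=0xd8
body[2] sub  r5, r3, #22 -> r5=0xda
body[3] sub  r2, r4, r1 -> r2=0xa6
epilogue: pop r5=0xf1, sp=0x8c
r0: caller-saved, written=False
r4: caller-saved, written=True
r5: callee-saved, written=True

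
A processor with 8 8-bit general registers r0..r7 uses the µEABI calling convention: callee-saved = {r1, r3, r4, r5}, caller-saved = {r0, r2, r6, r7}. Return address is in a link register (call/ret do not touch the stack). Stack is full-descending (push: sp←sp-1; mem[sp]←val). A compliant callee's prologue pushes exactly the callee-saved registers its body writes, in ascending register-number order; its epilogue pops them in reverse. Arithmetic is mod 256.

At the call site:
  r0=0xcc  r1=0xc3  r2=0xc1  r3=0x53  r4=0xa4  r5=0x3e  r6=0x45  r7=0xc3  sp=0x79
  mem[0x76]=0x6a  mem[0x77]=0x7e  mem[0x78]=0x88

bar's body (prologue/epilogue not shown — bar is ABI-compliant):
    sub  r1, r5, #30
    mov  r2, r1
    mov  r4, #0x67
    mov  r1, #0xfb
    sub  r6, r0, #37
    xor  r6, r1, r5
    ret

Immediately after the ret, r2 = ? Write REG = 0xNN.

prologue: push r1 → mem[0x78]=0xc3, sp=0x78
prologue: push r4 → mem[0x77]=0xa4, sp=0x77
body[0] sub  r1, r5, #30 → r1=0x20
body[1] mov  r2, r1 → r2=0x20
body[2] mov  r4, #0x67 → r4=0x67
body[3] mov  r1, #0xfb → r1=0xfb
body[4] sub  r6, r0, #37 → r6=0xa7
body[5] xor  r6, r1, r5 → r6=0xc5
epilogue: pop r4=0xa4, sp=0x78
epilogue: pop r1=0xc3, sp=0x79
r2 is caller-saved → body value

REG = 0x20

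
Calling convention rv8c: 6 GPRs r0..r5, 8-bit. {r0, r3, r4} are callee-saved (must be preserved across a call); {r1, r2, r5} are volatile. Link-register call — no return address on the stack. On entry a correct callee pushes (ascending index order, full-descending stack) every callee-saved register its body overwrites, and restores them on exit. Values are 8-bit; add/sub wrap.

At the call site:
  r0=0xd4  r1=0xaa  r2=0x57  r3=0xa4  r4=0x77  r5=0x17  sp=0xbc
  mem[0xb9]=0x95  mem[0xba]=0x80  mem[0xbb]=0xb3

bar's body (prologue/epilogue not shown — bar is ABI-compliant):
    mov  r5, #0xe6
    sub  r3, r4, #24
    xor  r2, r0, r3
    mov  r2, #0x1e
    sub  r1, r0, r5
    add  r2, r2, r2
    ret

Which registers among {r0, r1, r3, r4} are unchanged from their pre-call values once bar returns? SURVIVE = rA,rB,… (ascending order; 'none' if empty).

SURVIVE = r0,r3,r4

prologue: push r3 -> mem[0xbb]=0xa4, sp=0xbb
body[0] mov  r5, #0xe6 -> r5=0xe6
body[1] sub  r3, r4, #24 -> r3=0x5f
body[2] xor  r2, r0, r3 -> r2=0x8b
body[3] mov  r2, #0x1e -> r2=0x1e
body[4] sub  r1, r0, r5 -> r1=0xee
body[5] add  r2, r2, r2 -> r2=0x3c
epilogue: pop r3=0xa4, sp=0xbc
r0: callee-saved, written=False
r1: caller-saved, written=True
r3: callee-saved, written=True
r4: callee-saved, written=False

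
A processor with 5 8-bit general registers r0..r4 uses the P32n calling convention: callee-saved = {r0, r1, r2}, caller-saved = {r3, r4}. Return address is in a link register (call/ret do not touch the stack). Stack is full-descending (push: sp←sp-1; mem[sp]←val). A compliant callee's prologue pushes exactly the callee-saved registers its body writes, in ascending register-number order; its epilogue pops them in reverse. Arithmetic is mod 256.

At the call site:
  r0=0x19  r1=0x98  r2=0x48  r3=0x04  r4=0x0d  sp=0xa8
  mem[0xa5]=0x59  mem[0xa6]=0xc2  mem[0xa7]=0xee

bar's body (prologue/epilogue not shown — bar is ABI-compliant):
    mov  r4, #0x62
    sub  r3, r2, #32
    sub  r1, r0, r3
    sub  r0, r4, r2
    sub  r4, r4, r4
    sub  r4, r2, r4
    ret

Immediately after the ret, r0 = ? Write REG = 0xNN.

prologue: push r0 → mem[0xa7]=0x19, sp=0xa7
prologue: push r1 → mem[0xa6]=0x98, sp=0xa6
body[0] mov  r4, #0x62 → r4=0x62
body[1] sub  r3, r2, #32 → r3=0x28
body[2] sub  r1, r0, r3 → r1=0xf1
body[3] sub  r0, r4, r2 → r0=0x1a
body[4] sub  r4, r4, r4 → r4=0x00
body[5] sub  r4, r2, r4 → r4=0x48
epilogue: pop r1=0x98, sp=0xa7
epilogue: pop r0=0x19, sp=0xa8
r0 is callee-saved → restored

REG = 0x19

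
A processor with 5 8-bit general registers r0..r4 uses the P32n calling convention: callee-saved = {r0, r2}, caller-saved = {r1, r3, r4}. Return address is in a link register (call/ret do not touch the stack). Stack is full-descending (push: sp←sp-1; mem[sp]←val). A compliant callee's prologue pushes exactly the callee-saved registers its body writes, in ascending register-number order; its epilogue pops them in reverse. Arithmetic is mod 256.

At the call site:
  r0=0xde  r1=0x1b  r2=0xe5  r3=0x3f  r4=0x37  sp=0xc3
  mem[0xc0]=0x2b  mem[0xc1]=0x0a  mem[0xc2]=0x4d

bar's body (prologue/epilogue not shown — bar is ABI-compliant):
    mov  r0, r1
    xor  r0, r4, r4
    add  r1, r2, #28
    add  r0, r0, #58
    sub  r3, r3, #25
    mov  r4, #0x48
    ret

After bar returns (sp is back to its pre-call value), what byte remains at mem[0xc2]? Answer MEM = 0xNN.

prologue: push r0 -> mem[0xc2]=0xde, sp=0xc2
body[0] mov  r0, r1 -> r0=0x1b
body[1] xor  r0, r4, r4 -> r0=0x00
body[2] add  r1, r2, #28 -> r1=0x01
body[3] add  r0, r0, #58 -> r0=0x3a
body[4] sub  r3, r3, #25 -> r3=0x26
body[5] mov  r4, #0x48 -> r4=0x48
epilogue: pop r0=0xde, sp=0xc3
prologue pushed ['r0'] at ['0xc2']

MEM = 0xde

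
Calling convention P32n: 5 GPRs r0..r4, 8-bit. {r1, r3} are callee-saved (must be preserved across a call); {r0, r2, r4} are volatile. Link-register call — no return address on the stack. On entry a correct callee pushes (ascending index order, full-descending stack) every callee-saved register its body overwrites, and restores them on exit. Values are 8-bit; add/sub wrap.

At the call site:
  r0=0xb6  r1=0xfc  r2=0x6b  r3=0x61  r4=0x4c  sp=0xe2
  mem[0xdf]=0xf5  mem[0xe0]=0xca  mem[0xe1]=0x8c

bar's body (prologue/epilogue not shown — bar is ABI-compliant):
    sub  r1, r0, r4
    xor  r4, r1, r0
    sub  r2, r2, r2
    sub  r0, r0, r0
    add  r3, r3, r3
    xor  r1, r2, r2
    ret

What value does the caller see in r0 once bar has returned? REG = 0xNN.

REG = 0x00

prologue: push r1 -> mem[0xe1]=0xfc, sp=0xe1
prologue: push r3 -> mem[0xe0]=0x61, sp=0xe0
body[0] sub  r1, r0, r4 -> r1=0x6a
body[1] xor  r4, r1, r0 -> r4=0xdc
body[2] sub  r2, r2, r2 -> r2=0x00
body[3] sub  r0, r0, r0 -> r0=0x00
body[4] add  r3, r3, r3 -> r3=0xc2
body[5] xor  r1, r2, r2 -> r1=0x00
epilogue: pop r3=0x61, sp=0xe1
epilogue: pop r1=0xfc, sp=0xe2
r0 is caller-saved -> body value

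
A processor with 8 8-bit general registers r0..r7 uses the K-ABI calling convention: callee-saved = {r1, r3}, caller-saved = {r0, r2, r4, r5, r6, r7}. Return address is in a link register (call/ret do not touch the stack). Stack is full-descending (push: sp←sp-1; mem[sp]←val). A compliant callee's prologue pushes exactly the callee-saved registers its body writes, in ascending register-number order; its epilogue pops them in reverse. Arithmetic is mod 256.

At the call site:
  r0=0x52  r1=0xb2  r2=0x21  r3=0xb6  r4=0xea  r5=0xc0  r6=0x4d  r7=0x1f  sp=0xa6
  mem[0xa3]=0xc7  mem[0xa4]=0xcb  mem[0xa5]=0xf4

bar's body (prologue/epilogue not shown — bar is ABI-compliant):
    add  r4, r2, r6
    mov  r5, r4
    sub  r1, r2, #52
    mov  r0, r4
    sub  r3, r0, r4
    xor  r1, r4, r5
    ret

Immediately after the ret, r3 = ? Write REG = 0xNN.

prologue: push r1 -> mem[0xa5]=0xb2, sp=0xa5
prologue: push r3 -> mem[0xa4]=0xb6, sp=0xa4
body[0] add  r4, r2, r6 -> r4=0x6e
body[1] mov  r5, r4 -> r5=0x6e
body[2] sub  r1, r2, #52 -> r1=0xed
body[3] mov  r0, r4 -> r0=0x6e
body[4] sub  r3, r0, r4 -> r3=0x00
body[5] xor  r1, r4, r5 -> r1=0x00
epilogue: pop r3=0xb6, sp=0xa5
epilogue: pop r1=0xb2, sp=0xa6
r3 is callee-saved -> restored

REG = 0xb6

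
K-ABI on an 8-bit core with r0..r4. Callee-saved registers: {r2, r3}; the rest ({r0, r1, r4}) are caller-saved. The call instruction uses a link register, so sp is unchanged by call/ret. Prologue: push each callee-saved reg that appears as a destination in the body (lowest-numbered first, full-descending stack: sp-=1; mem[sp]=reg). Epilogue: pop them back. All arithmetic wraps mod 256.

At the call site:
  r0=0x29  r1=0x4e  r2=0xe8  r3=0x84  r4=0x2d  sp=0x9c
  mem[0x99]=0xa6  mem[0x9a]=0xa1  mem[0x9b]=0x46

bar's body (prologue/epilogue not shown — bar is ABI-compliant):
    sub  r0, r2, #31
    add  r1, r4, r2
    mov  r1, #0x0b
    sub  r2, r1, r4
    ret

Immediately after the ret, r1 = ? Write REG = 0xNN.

prologue: push r2 -> mem[0x9b]=0xe8, sp=0x9b
body[0] sub  r0, r2, #31 -> r0=0xc9
body[1] add  r1, r4, r2 -> r1=0x15
body[2] mov  r1, #0x0b -> r1=0x0b
body[3] sub  r2, r1, r4 -> r2=0xde
epilogue: pop r2=0xe8, sp=0x9c
r1 is caller-saved -> body value

REG = 0x0b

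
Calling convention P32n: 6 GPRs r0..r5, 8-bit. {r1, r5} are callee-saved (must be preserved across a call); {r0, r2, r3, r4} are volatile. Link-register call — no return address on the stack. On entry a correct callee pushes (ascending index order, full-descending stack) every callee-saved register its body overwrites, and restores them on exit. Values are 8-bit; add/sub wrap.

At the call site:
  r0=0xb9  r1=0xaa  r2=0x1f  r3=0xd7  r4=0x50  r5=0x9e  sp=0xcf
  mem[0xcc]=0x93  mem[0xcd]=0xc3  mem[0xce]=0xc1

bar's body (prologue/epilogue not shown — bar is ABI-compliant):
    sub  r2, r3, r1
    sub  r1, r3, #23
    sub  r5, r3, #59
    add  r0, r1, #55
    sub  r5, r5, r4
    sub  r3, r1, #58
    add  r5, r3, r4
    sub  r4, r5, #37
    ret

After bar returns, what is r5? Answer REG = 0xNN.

REG = 0x9e

prologue: push r1 -> mem[0xce]=0xaa, sp=0xce
prologue: push r5 -> mem[0xcd]=0x9e, sp=0xcd
body[0] sub  r2, r3, r1 -> r2=0x2d
body[1] sub  r1, r3, #23 -> r1=0xc0
body[2] sub  r5, r3, #59 -> r5=0x9c
body[3] add  r0, r1, #55 -> r0=0xf7
body[4] sub  r5, r5, r4 -> r5=0x4c
body[5] sub  r3, r1, #58 -> r3=0x86
body[6] add  r5, r3, r4 -> r5=0xd6
body[7] sub  r4, r5, #37 -> r4=0xb1
epilogue: pop r5=0x9e, sp=0xce
epilogue: pop r1=0xaa, sp=0xcf
r5 is callee-saved -> restored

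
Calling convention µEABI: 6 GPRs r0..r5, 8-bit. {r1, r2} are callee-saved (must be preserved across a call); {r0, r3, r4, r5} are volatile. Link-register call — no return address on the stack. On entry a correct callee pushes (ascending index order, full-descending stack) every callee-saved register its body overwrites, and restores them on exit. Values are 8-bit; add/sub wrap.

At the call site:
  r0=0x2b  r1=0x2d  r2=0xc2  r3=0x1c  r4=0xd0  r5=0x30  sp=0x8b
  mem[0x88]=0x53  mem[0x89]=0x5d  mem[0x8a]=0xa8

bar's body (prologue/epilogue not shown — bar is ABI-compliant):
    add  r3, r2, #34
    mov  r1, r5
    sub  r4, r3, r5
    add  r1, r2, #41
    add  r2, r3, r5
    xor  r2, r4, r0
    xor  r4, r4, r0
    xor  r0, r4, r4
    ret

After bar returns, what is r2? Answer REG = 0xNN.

REG = 0xc2

prologue: push r1 -> mem[0x8a]=0x2d, sp=0x8a
prologue: push r2 -> mem[0x89]=0xc2, sp=0x89
body[0] add  r3, r2, #34 -> r3=0xe4
body[1] mov  r1, r5 -> r1=0x30
body[2] sub  r4, r3, r5 -> r4=0xb4
body[3] add  r1, r2, #41 -> r1=0xeb
body[4] add  r2, r3, r5 -> r2=0x14
body[5] xor  r2, r4, r0 -> r2=0x9f
body[6] xor  r4, r4, r0 -> r4=0x9f
body[7] xor  r0, r4, r4 -> r0=0x00
epilogue: pop r2=0xc2, sp=0x8a
epilogue: pop r1=0x2d, sp=0x8b
r2 is callee-saved -> restored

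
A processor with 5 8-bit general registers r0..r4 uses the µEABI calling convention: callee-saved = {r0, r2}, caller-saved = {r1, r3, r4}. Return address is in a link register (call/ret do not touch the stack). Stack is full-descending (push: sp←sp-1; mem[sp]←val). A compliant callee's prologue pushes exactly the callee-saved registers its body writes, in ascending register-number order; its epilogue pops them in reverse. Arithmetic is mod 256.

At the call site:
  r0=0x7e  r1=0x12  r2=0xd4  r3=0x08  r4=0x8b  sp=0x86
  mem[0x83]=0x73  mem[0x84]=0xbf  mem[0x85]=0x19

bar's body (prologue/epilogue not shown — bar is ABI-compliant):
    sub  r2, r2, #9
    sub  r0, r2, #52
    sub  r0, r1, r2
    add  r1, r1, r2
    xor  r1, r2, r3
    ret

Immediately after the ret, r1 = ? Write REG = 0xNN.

REG = 0xc3

prologue: push r0 -> mem[0x85]=0x7e, sp=0x85
prologue: push r2 -> mem[0x84]=0xd4, sp=0x84
body[0] sub  r2, r2, #9 -> r2=0xcb
body[1] sub  r0, r2, #52 -> r0=0x97
body[2] sub  r0, r1, r2 -> r0=0x47
body[3] add  r1, r1, r2 -> r1=0xdd
body[4] xor  r1, r2, r3 -> r1=0xc3
epilogue: pop r2=0xd4, sp=0x85
epilogue: pop r0=0x7e, sp=0x86
r1 is caller-saved -> body value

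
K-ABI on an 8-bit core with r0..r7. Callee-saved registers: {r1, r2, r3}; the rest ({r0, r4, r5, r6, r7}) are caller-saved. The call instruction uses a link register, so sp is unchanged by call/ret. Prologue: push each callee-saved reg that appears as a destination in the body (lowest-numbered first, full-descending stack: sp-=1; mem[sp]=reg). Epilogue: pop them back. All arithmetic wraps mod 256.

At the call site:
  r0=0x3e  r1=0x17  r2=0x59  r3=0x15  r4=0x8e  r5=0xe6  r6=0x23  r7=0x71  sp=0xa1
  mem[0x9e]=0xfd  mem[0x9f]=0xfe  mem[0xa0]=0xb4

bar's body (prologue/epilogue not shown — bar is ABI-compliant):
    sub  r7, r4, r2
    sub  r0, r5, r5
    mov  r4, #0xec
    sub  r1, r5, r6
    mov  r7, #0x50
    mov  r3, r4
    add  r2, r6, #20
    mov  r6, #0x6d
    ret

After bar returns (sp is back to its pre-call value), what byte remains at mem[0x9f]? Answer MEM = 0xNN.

prologue: push r1 -> mem[0xa0]=0x17, sp=0xa0
prologue: push r2 -> mem[0x9f]=0x59, sp=0x9f
prologue: push r3 -> mem[0x9e]=0x15, sp=0x9e
body[0] sub  r7, r4, r2 -> r7=0x35
body[1] sub  r0, r5, r5 -> r0=0x00
body[2] mov  r4, #0xec -> r4=0xec
body[3] sub  r1, r5, r6 -> r1=0xc3
body[4] mov  r7, #0x50 -> r7=0x50
body[5] mov  r3, r4 -> r3=0xec
body[6] add  r2, r6, #20 -> r2=0x37
body[7] mov  r6, #0x6d -> r6=0x6d
epilogue: pop r3=0x15, sp=0x9f
epilogue: pop r2=0x59, sp=0xa0
epilogue: pop r1=0x17, sp=0xa1
prologue pushed ['r1', 'r2', 'r3'] at ['0xa0', '0x9f', '0x9e']

MEM = 0x59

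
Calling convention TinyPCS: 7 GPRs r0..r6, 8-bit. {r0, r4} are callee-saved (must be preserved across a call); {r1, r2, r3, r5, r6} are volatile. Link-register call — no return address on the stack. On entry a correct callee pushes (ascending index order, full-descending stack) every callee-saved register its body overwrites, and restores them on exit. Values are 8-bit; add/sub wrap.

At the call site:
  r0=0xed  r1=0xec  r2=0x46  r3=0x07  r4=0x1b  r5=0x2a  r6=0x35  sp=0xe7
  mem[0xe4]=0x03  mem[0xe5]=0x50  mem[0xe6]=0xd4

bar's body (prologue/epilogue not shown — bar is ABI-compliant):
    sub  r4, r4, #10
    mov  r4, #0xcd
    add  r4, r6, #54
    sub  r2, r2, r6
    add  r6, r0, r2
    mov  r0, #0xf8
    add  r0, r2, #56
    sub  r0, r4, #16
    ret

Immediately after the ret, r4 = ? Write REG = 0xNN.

REG = 0x1b

prologue: push r0 -> mem[0xe6]=0xed, sp=0xe6
prologue: push r4 -> mem[0xe5]=0x1b, sp=0xe5
body[0] sub  r4, r4, #10 -> r4=0x11
body[1] mov  r4, #0xcd -> r4=0xcd
body[2] add  r4, r6, #54 -> r4=0x6b
body[3] sub  r2, r2, r6 -> r2=0x11
body[4] add  r6, r0, r2 -> r6=0xfe
body[5] mov  r0, #0xf8 -> r0=0xf8
body[6] add  r0, r2, #56 -> r0=0x49
body[7] sub  r0, r4, #16 -> r0=0x5b
epilogue: pop r4=0x1b, sp=0xe6
epilogue: pop r0=0xed, sp=0xe7
r4 is callee-saved -> restored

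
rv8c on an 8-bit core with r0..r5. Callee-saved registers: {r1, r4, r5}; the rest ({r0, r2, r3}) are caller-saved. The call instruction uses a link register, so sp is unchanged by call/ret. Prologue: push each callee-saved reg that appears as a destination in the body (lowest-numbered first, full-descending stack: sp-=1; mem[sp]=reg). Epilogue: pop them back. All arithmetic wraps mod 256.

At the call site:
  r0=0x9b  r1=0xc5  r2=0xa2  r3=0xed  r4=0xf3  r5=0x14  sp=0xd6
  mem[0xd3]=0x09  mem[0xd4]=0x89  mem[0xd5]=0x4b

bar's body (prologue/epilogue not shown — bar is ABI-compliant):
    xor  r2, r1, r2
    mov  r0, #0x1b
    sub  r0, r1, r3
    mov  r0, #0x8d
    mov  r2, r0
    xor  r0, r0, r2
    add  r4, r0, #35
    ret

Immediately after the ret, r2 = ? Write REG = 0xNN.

prologue: push r4 -> mem[0xd5]=0xf3, sp=0xd5
body[0] xor  r2, r1, r2 -> r2=0x67
body[1] mov  r0, #0x1b -> r0=0x1b
body[2] sub  r0, r1, r3 -> r0=0xd8
body[3] mov  r0, #0x8d -> r0=0x8d
body[4] mov  r2, r0 -> r2=0x8d
body[5] xor  r0, r0, r2 -> r0=0x00
body[6] add  r4, r0, #35 -> r4=0x23
epilogue: pop r4=0xf3, sp=0xd6
r2 is caller-saved -> body value

REG = 0x8d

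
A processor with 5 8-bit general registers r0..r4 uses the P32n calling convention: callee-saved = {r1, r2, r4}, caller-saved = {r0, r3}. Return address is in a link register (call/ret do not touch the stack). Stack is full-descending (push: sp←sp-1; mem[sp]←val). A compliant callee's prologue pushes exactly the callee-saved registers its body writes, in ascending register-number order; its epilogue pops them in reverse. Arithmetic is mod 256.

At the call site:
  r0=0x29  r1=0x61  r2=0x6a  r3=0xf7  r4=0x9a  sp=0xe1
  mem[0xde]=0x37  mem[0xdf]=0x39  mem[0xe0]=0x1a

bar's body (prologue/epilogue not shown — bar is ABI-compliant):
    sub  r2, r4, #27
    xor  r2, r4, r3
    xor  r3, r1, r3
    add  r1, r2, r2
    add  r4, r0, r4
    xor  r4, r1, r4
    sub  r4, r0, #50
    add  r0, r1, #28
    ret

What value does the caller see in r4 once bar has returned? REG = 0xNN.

REG = 0x9a

prologue: push r1 → mem[0xe0]=0x61, sp=0xe0
prologue: push r2 → mem[0xdf]=0x6a, sp=0xdf
prologue: push r4 → mem[0xde]=0x9a, sp=0xde
body[0] sub  r2, r4, #27 → r2=0x7f
body[1] xor  r2, r4, r3 → r2=0x6d
body[2] xor  r3, r1, r3 → r3=0x96
body[3] add  r1, r2, r2 → r1=0xda
body[4] add  r4, r0, r4 → r4=0xc3
body[5] xor  r4, r1, r4 → r4=0x19
body[6] sub  r4, r0, #50 → r4=0xf7
body[7] add  r0, r1, #28 → r0=0xf6
epilogue: pop r4=0x9a, sp=0xdf
epilogue: pop r2=0x6a, sp=0xe0
epilogue: pop r1=0x61, sp=0xe1
r4 is callee-saved → restored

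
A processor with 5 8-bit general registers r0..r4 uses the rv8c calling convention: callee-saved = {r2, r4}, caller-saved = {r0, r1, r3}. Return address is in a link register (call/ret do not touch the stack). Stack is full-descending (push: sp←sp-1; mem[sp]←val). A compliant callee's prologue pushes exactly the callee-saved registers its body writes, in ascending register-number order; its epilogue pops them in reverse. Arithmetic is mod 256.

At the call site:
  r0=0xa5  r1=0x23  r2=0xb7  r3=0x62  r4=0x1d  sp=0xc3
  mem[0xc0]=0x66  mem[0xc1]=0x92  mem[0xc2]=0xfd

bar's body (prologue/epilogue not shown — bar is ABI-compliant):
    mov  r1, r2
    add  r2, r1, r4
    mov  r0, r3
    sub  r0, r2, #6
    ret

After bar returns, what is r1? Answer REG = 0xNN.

REG = 0xb7

prologue: push r2 → mem[0xc2]=0xb7, sp=0xc2
body[0] mov  r1, r2 → r1=0xb7
body[1] add  r2, r1, r4 → r2=0xd4
body[2] mov  r0, r3 → r0=0x62
body[3] sub  r0, r2, #6 → r0=0xce
epilogue: pop r2=0xb7, sp=0xc3
r1 is caller-saved → body value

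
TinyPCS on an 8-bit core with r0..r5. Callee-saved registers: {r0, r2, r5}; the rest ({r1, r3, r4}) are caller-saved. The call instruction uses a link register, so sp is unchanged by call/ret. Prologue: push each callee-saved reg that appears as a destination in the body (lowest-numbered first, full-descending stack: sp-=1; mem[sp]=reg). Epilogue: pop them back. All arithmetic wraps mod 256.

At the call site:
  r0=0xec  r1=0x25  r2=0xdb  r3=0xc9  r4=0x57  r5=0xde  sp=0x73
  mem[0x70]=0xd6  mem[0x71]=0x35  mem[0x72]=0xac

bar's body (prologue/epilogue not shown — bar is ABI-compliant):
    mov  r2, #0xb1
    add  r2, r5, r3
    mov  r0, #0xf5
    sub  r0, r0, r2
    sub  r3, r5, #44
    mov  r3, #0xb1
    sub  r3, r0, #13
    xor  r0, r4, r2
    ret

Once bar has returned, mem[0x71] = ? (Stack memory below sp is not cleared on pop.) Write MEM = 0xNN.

MEM = 0xdb

prologue: push r0 → mem[0x72]=0xec, sp=0x72
prologue: push r2 → mem[0x71]=0xdb, sp=0x71
body[0] mov  r2, #0xb1 → r2=0xb1
body[1] add  r2, r5, r3 → r2=0xa7
body[2] mov  r0, #0xf5 → r0=0xf5
body[3] sub  r0, r0, r2 → r0=0x4e
body[4] sub  r3, r5, #44 → r3=0xb2
body[5] mov  r3, #0xb1 → r3=0xb1
body[6] sub  r3, r0, #13 → r3=0x41
body[7] xor  r0, r4, r2 → r0=0xf0
epilogue: pop r2=0xdb, sp=0x72
epilogue: pop r0=0xec, sp=0x73
prologue pushed ['r0', 'r2'] at ['0x72', '0x71']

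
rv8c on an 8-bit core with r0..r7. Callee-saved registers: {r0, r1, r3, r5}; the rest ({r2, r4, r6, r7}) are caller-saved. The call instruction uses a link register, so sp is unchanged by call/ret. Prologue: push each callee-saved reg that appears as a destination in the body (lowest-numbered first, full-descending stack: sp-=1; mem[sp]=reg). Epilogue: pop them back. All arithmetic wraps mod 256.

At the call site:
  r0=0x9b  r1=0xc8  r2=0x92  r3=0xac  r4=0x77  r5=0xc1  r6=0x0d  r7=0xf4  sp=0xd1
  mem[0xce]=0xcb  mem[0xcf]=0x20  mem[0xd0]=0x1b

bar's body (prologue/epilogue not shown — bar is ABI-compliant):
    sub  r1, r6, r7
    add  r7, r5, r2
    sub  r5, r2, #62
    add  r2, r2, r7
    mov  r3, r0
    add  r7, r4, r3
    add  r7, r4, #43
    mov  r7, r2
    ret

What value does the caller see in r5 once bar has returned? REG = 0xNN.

prologue: push r1 -> mem[0xd0]=0xc8, sp=0xd0
prologue: push r3 -> mem[0xcf]=0xac, sp=0xcf
prologue: push r5 -> mem[0xce]=0xc1, sp=0xce
body[0] sub  r1, r6, r7 -> r1=0x19
body[1] add  r7, r5, r2 -> r7=0x53
body[2] sub  r5, r2, #62 -> r5=0x54
body[3] add  r2, r2, r7 -> r2=0xe5
body[4] mov  r3, r0 -> r3=0x9b
body[5] add  r7, r4, r3 -> r7=0x12
body[6] add  r7, r4, #43 -> r7=0xa2
body[7] mov  r7, r2 -> r7=0xe5
epilogue: pop r5=0xc1, sp=0xcf
epilogue: pop r3=0xac, sp=0xd0
epilogue: pop r1=0xc8, sp=0xd1
r5 is callee-saved -> restored

REG = 0xc1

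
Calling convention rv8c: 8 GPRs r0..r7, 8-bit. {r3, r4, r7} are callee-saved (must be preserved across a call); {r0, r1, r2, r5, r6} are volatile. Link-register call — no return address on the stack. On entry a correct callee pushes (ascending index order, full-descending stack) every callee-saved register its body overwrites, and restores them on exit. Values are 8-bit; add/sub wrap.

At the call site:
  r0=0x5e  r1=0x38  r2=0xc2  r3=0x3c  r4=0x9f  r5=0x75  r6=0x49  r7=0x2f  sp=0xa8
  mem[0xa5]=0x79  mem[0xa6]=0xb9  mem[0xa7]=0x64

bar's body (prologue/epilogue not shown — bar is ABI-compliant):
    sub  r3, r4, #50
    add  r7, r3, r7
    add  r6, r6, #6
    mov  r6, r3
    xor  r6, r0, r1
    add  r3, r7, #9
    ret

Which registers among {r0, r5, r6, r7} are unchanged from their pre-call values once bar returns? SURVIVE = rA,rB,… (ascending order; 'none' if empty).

SURVIVE = r0,r5,r7

prologue: push r3 -> mem[0xa7]=0x3c, sp=0xa7
prologue: push r7 -> mem[0xa6]=0x2f, sp=0xa6
body[0] sub  r3, r4, #50 -> r3=0x6d
body[1] add  r7, r3, r7 -> r7=0x9c
body[2] add  r6, r6, #6 -> r6=0x4f
body[3] mov  r6, r3 -> r6=0x6d
body[4] xor  r6, r0, r1 -> r6=0x66
body[5] add  r3, r7, #9 -> r3=0xa5
epilogue: pop r7=0x2f, sp=0xa7
epilogue: pop r3=0x3c, sp=0xa8
r0: caller-saved, written=False
r5: caller-saved, written=False
r6: caller-saved, written=True
r7: callee-saved, written=True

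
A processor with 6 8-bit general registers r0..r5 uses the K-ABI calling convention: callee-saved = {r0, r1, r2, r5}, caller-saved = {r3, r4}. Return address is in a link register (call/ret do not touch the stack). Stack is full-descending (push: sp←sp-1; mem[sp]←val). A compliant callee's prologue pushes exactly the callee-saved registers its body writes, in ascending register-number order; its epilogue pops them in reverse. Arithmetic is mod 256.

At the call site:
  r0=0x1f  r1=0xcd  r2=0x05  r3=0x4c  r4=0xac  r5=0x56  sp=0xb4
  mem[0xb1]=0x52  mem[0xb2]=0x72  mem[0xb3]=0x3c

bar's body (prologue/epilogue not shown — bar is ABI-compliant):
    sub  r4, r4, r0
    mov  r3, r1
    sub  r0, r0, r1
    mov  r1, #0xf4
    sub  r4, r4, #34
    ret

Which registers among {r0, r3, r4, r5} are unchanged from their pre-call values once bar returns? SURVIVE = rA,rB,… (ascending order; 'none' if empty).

SURVIVE = r0,r5

prologue: push r0 → mem[0xb3]=0x1f, sp=0xb3
prologue: push r1 → mem[0xb2]=0xcd, sp=0xb2
body[0] sub  r4, r4, r0 → r4=0x8d
body[1] mov  r3, r1 → r3=0xcd
body[2] sub  r0, r0, r1 → r0=0x52
body[3] mov  r1, #0xf4 → r1=0xf4
body[4] sub  r4, r4, #34 → r4=0x6b
epilogue: pop r1=0xcd, sp=0xb3
epilogue: pop r0=0x1f, sp=0xb4
r0: callee-saved, written=True
r3: caller-saved, written=True
r4: caller-saved, written=True
r5: callee-saved, written=False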